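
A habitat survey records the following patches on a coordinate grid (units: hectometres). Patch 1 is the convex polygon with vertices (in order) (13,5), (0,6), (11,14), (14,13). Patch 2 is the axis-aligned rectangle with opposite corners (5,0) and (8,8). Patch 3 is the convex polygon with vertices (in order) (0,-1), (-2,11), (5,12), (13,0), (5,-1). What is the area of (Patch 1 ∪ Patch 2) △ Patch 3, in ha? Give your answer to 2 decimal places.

|Patch 1 ∪ Patch 2| = 86.5.
|(Patch 1 ∪ Patch 2) ∩ Patch 3| = 39.6205.
|(Patch 1 ∪ Patch 2) △ Patch 3| = 86.5 + 127.5 − 79.241 = 134.76.

134.76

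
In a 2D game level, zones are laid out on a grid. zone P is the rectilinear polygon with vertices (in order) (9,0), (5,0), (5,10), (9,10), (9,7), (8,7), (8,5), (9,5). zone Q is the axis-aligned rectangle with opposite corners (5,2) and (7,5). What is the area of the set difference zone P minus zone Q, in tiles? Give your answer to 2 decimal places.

|zone P| = 38, |zone P∩zone Q| = 6.
|zone P ∖ zone Q| = |zone P| − |zone P∩zone Q| = 38 − 6 = 32.00.

32.00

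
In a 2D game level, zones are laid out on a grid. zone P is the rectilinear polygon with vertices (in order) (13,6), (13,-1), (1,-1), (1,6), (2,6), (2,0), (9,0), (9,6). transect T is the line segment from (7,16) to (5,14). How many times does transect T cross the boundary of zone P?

The segment lies entirely outside zone P and never meets its boundary.

0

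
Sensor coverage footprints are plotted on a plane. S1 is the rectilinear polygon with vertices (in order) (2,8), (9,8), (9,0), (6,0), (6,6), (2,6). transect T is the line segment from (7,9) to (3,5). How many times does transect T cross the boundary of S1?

The segment meets the boundary at (4,6), (6,8).

2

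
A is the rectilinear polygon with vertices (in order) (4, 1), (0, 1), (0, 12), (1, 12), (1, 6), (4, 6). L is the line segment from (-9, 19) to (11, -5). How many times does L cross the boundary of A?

The segment meets the boundary at (1.833,6), (4,3.4), (1,7), (0,8.2).

4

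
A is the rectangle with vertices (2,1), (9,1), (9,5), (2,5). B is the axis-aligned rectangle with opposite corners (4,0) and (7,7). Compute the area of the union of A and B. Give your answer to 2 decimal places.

37.00

By inclusion–exclusion:
Individual areas: |A| = 28, |B| = 21.
|A∩B|: x∈[4,7], y∈[1,5] → 3·4 = 12.
|A ∪ B| = 49 − 12 = 37.00.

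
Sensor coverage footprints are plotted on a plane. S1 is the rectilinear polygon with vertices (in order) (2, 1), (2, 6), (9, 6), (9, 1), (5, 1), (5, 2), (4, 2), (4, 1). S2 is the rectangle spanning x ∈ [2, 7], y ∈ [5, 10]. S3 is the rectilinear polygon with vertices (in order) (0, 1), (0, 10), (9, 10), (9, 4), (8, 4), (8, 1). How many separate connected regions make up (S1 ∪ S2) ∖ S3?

1

(S1 ∪ S2) ∖ S3 is a single connected region.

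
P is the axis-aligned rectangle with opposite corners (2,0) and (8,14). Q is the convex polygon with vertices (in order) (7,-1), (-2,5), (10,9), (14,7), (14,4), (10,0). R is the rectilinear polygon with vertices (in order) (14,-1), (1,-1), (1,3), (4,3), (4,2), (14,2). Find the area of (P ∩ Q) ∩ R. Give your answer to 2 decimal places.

9.92

The region (P ∩ Q) ∩ R is the polygon with vertices (5.5,0), (2,2.333), (2,3), (4,3), (4,2), (8,2), (8,0).
By the shoelace formula its area is 9.92.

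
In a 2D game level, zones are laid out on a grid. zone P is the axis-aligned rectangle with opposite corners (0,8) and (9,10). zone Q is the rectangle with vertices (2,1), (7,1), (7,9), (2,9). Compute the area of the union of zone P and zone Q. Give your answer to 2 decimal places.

By inclusion–exclusion:
Individual areas: |zone P| = 18, |zone Q| = 40.
|zone P∩zone Q|: x∈[2,7], y∈[8,9] → 5·1 = 5.
|zone P ∪ zone Q| = 58 − 5 = 53.00.

53.00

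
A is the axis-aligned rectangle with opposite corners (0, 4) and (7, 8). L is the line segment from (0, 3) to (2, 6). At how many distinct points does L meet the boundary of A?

The segment meets the boundary at (0.667,4).

1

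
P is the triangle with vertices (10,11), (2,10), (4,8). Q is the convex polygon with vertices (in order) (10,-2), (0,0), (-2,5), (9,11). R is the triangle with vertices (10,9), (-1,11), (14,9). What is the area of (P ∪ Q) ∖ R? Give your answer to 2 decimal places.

102.65

|P ∪ Q| = 104.554.
|(P ∪ Q) ∩ R| = 1.9059.
|(P ∪ Q) ∖ R| = 104.554 − 1.9059 = 102.65.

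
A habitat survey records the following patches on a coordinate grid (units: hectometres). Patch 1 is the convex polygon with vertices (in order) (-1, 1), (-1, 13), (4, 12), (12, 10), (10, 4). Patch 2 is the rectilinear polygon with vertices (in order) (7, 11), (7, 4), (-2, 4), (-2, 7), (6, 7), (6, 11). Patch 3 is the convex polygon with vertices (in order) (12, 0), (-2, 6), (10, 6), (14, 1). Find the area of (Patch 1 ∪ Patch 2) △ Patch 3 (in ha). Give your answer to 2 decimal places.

106.43

|Patch 1 ∪ Patch 2| = 112.
|(Patch 1 ∪ Patch 2) ∩ Patch 3| = 24.2854.
|(Patch 1 ∪ Patch 2) △ Patch 3| = 112 + 43 − 48.5708 = 106.43.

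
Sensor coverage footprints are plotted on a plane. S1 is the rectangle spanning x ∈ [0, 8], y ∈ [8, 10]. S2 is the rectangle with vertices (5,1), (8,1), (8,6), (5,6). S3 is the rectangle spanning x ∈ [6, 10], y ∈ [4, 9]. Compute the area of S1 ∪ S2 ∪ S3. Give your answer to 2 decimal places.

45.00

By inclusion–exclusion:
Individual areas: |S1| = 16, |S2| = 15, |S3| = 20.
|S1∩S2| = 0 (no overlap).
|S1∩S3|: x∈[6,8], y∈[8,9] → 2·1 = 2.
|S2∩S3|: x∈[6,8], y∈[4,6] → 2·2 = 4.
|S1∩S2∩S3| = 0.
|S1 ∪ S2 ∪ S3| = 51 − 6 + 0 = 45.00.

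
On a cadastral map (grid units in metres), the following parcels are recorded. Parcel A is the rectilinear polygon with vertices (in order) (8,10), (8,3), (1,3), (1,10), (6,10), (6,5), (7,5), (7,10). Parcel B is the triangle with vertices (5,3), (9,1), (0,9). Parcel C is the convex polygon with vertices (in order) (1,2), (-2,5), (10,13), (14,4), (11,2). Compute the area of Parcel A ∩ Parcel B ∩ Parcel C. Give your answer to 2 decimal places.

The intersection is the polygon with vertices (1.429,7.286), (1.714,7.476), (6.75,3), (5,3).
By the shoelace formula its area is 4.87.

4.87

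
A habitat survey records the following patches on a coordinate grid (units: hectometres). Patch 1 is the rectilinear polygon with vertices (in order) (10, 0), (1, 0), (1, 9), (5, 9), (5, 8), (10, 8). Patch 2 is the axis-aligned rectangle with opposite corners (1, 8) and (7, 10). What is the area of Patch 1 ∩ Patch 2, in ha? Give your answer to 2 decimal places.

4.00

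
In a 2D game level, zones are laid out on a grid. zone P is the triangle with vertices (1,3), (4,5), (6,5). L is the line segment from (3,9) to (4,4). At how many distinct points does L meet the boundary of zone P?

2

The segment meets the boundary at (3.963,4.185), (3.824,4.882).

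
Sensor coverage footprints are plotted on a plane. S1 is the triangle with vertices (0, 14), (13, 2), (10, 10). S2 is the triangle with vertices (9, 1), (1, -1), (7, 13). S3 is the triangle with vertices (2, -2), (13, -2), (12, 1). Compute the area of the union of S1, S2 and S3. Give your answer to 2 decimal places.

By inclusion–exclusion:
Individual areas: |S1| = 34, |S2| = 50, |S3| = 16.5.
|S1∩S2| = 6.6356.
|S1∩S3| = 0.
|S2∩S3| = 0.
|S1∩S2∩S3| = 0.
|S1 ∪ S2 ∪ S3| = 100.5 − 6.6356 + 0 = 93.86.

93.86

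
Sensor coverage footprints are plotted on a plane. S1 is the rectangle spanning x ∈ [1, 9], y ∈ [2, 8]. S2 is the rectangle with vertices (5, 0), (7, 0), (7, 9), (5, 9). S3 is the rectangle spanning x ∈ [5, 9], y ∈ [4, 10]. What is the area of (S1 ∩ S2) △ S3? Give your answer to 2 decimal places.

|S1 ∩ S2| = 12.
|(S1 ∩ S2) ∩ S3| = 8.
|(S1 ∩ S2) △ S3| = 12 + 24 − 16 = 20.00.

20.00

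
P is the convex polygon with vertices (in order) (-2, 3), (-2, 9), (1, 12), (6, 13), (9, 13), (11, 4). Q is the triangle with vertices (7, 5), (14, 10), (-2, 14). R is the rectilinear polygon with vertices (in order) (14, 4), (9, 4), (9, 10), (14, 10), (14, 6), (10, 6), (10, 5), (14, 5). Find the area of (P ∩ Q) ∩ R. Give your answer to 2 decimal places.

The region (P ∩ Q) ∩ R is the polygon with vertices (10.26,7.329), (9,6.429), (9,10), (9.667,10).
By the shoelace formula its area is 3.14.

3.14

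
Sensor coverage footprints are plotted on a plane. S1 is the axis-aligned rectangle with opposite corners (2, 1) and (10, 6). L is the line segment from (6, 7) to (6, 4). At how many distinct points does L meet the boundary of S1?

1

The segment meets the boundary at (6,6).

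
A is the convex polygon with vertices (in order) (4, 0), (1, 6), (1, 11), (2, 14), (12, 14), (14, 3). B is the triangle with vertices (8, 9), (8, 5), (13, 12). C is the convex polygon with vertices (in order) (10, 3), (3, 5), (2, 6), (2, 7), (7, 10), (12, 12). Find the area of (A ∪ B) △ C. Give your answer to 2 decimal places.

96.62

|A ∪ B| = 145.6164.
|(A ∪ B) ∩ C| = 49.
|(A ∪ B) △ C| = 145.6164 + 49 − 98 = 96.62.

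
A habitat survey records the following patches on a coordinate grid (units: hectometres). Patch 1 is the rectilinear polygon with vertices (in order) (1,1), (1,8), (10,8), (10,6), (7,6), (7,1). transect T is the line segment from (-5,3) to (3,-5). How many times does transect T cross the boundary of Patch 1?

The segment lies entirely outside Patch 1 and never meets its boundary.

0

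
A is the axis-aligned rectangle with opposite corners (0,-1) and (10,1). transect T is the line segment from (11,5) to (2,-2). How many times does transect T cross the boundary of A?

2

The segment meets the boundary at (3.286,-1), (5.857,1).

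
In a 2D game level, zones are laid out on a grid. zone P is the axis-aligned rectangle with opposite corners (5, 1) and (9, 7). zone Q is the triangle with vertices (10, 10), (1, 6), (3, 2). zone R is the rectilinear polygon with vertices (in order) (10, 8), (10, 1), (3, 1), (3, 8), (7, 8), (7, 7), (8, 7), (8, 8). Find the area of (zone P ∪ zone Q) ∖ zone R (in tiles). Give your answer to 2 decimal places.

|zone P ∪ zone Q| = 42.7768.
|(zone P ∪ zone Q) ∩ zone R| = 34.3611.
|(zone P ∪ zone Q) ∖ zone R| = 42.7768 − 34.3611 = 8.42.

8.42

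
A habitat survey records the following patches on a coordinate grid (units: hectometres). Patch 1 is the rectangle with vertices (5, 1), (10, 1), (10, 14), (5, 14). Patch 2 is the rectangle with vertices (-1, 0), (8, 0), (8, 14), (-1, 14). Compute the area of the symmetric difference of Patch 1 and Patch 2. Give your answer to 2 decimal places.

|Patch 1∩Patch 2|: x∈[5,8], y∈[1,14] → 3·13 = 39.
|Patch 1 △ Patch 2| = |Patch 1| + |Patch 2| − 2·|Patch 1∩Patch 2| = 65 + 126 − 78 = 113.00.

113.00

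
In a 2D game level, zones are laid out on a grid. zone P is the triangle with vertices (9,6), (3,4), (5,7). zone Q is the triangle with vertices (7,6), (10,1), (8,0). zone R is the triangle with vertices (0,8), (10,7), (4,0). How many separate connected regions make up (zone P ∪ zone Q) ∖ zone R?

(zone P ∪ zone Q) ∖ zone R is a single connected region.

1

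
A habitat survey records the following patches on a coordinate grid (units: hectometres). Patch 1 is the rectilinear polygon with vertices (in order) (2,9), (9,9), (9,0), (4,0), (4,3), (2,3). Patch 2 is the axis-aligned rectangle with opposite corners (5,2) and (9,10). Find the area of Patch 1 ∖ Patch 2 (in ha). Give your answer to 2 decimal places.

29.00

|Patch 1| = 57, |Patch 1∩Patch 2| = 28.
|Patch 1 ∖ Patch 2| = |Patch 1| − |Patch 1∩Patch 2| = 57 − 28 = 29.00.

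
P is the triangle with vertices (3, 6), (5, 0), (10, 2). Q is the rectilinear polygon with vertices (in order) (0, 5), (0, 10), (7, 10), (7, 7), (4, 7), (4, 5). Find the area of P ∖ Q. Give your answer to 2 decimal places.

|P| = 17, |P∩Q| = 0.5476.
|P ∖ Q| = |P| − |P∩Q| = 17 − 0.5476 = 16.45.

16.45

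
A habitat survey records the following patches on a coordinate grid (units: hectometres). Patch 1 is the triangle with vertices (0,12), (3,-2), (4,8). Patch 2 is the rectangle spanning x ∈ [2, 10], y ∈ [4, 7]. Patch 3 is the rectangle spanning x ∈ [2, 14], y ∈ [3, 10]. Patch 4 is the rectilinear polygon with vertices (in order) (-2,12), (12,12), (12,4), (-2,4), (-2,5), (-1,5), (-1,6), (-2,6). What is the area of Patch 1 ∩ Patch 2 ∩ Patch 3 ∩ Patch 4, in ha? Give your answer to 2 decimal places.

5.25

The intersection is the polygon with vertices (2,7), (3.9,7), (3.6,4), (2,4).
By the shoelace formula its area is 5.25.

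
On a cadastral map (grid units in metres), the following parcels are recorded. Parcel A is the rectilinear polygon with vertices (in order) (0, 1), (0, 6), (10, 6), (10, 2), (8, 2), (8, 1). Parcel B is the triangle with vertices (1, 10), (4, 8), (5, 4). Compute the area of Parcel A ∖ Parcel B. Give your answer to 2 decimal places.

|Parcel A| = 48, |Parcel A∩Parcel B| = 0.8333.
|Parcel A ∖ Parcel B| = |Parcel A| − |Parcel A∩Parcel B| = 48 − 0.8333 = 47.17.

47.17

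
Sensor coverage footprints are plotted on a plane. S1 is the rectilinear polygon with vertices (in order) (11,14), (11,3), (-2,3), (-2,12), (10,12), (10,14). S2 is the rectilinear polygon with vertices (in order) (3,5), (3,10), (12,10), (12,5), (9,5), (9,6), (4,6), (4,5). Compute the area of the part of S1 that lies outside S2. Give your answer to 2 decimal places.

84.00

|S1| = 119, |S1∩S2| = 35.
|S1 ∖ S2| = |S1| − |S1∩S2| = 119 − 35 = 84.00.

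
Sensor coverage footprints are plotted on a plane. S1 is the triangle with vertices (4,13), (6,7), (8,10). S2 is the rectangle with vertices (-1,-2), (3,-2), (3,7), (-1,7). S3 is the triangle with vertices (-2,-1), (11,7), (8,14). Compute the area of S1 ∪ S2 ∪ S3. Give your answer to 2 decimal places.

By inclusion–exclusion:
Individual areas: |S1| = 9, |S2| = 36, |S3| = 57.5.
|S1∩S2| = 0.
|S1∩S3| = 6.2222.
|S2∩S3| = 10.6154.
|S1∩S2∩S3| = 0.
|S1 ∪ S2 ∪ S3| = 102.5 − 16.8376 + 0 = 85.66.

85.66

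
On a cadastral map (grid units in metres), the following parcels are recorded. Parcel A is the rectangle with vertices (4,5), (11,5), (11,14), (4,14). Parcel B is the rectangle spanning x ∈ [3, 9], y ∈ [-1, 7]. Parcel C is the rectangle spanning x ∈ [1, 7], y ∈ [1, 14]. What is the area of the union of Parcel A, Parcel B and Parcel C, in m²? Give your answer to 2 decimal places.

134.00

By inclusion–exclusion:
Individual areas: |Parcel A| = 63, |Parcel B| = 48, |Parcel C| = 78.
|Parcel A∩Parcel B|: x∈[4,9], y∈[5,7] → 5·2 = 10.
|Parcel A∩Parcel C|: x∈[4,7], y∈[5,14] → 3·9 = 27.
|Parcel B∩Parcel C|: x∈[3,7], y∈[1,7] → 4·6 = 24.
|Parcel A∩Parcel B∩Parcel C| = 6.
|Parcel A ∪ Parcel B ∪ Parcel C| = 189 − 61 + 6 = 134.00.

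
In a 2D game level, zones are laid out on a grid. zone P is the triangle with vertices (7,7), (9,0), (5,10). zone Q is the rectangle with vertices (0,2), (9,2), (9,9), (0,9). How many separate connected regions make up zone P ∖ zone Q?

2

zone P ∖ zone Q splits into 2 disjoint pieces (area 0.2286, area 0.1333).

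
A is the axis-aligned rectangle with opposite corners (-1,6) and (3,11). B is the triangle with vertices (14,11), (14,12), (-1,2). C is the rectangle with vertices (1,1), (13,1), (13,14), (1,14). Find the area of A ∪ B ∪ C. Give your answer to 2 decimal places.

167.10

By inclusion–exclusion:
Individual areas: |A| = 20, |B| = 7.5, |C| = 156.
|A∩B| = 0.
|A∩C|: x∈[1,3], y∈[6,11] → 2·5 = 10.
|B∩C| = 6.4.
|A∩B∩C| = 0.
|A ∪ B ∪ C| = 183.5 − 16.4 + 0 = 167.10.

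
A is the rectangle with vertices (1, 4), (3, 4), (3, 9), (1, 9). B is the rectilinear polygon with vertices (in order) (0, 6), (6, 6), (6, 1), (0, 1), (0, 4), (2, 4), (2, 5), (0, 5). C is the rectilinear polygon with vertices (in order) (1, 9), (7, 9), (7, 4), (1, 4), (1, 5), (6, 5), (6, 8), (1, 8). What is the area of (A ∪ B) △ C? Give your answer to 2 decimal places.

36.00

|A ∪ B| = 35.
|(A ∪ B) ∩ C| = 7.
|(A ∪ B) △ C| = 35 + 15 − 14 = 36.00.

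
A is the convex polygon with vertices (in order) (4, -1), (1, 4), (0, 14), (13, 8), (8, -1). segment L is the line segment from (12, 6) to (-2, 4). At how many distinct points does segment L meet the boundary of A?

The segment meets the boundary at (0.958,4.423), (11.879,5.983).

2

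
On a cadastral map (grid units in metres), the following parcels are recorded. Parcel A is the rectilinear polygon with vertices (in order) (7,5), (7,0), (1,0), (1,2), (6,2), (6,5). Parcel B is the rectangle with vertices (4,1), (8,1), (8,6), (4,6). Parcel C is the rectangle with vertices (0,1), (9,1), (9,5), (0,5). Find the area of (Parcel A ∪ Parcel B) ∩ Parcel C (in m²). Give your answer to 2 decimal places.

The region (Parcel A ∪ Parcel B) ∩ Parcel C is the polygon with vertices (1,2), (4,2), (4,5), (8,5), (8,1), (7,1), (1,1).
By the shoelace formula its area is 19.00.

19.00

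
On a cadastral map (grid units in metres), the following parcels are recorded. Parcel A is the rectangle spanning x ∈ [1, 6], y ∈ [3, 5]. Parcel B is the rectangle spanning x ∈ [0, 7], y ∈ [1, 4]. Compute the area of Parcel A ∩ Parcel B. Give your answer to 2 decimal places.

|Parcel A∩Parcel B|: x∈[1,6], y∈[3,4] → 5·1 = 5.

5.00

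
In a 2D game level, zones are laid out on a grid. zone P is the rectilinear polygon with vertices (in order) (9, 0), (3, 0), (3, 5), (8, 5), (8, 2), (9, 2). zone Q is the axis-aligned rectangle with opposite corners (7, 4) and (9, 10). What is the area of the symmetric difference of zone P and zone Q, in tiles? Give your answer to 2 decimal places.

37.00

|zone P| = 27, |zone Q| = 12, |zone P∩zone Q| = 1.
|zone P △ zone Q| = |zone P| + |zone Q| − 2·|zone P∩zone Q| = 27 + 12 − 2 = 37.00.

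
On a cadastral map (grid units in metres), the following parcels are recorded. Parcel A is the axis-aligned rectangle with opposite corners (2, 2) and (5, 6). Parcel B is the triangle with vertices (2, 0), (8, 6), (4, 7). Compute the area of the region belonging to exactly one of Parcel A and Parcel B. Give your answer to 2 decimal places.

13.14

|Parcel A| = 12, |Parcel B| = 15, |Parcel A∩Parcel B| = 6.9286.
|Parcel A △ Parcel B| = |Parcel A| + |Parcel B| − 2·|Parcel A∩Parcel B| = 12 + 15 − 13.8571 = 13.14.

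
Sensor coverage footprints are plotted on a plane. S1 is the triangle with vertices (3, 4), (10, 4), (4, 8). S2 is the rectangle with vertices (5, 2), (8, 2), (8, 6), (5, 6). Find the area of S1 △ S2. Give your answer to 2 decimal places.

|S1| = 14, |S2| = 12, |S1∩S2| = 5.6667.
|S1 △ S2| = |S1| + |S2| − 2·|S1∩S2| = 14 + 12 − 11.3333 = 14.67.

14.67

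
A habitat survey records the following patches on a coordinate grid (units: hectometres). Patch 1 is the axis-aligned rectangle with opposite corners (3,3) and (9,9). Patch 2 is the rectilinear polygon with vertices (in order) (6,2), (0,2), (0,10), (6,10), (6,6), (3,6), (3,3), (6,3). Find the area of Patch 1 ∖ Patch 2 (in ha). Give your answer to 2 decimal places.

|Patch 1| = 36, |Patch 1∩Patch 2| = 9.
|Patch 1 ∖ Patch 2| = |Patch 1| − |Patch 1∩Patch 2| = 36 − 9 = 27.00.

27.00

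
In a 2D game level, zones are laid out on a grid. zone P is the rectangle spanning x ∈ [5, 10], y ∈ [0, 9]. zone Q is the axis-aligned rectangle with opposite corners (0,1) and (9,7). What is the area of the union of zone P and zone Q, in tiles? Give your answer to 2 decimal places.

75.00

By inclusion–exclusion:
Individual areas: |zone P| = 45, |zone Q| = 54.
|zone P∩zone Q|: x∈[5,9], y∈[1,7] → 4·6 = 24.
|zone P ∪ zone Q| = 99 − 24 = 75.00.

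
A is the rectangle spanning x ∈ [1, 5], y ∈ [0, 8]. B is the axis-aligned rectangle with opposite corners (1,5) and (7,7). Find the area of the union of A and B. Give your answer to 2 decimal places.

By inclusion–exclusion:
Individual areas: |A| = 32, |B| = 12.
|A∩B|: x∈[1,5], y∈[5,7] → 4·2 = 8.
|A ∪ B| = 44 − 8 = 36.00.

36.00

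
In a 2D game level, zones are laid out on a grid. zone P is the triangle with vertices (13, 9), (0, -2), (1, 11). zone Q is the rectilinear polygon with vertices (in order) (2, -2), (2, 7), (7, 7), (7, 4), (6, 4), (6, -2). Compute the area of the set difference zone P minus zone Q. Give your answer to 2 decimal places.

|zone P| = 79, |zone P∩zone Q| = 25.4615.
|zone P ∖ zone Q| = |zone P| − |zone P∩zone Q| = 79 − 25.4615 = 53.54.

53.54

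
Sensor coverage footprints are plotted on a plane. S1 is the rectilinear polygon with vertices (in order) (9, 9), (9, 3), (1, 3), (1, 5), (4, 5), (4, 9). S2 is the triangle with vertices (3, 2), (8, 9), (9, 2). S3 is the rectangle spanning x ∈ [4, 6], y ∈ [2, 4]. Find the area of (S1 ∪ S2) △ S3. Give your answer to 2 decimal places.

37.57

|S1 ∪ S2| = 41.5714.
|(S1 ∪ S2) ∩ S3| = 4.
|(S1 ∪ S2) △ S3| = 41.5714 + 4 − 8 = 37.57.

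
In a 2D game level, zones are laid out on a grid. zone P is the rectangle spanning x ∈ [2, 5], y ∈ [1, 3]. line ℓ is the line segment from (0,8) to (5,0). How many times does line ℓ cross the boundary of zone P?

2

The segment meets the boundary at (4.375,1), (3.125,3).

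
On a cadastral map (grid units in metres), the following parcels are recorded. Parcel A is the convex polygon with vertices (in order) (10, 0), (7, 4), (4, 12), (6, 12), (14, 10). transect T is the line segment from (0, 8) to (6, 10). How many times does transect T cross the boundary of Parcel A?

1

The segment meets the boundary at (4.889,9.63).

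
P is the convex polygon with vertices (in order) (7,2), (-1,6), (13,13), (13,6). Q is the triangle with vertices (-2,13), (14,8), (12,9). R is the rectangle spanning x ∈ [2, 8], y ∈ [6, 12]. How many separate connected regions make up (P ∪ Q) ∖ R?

2

(P ∪ Q) ∖ R splits into 2 disjoint pieces (area 59.0938, area 0.2143).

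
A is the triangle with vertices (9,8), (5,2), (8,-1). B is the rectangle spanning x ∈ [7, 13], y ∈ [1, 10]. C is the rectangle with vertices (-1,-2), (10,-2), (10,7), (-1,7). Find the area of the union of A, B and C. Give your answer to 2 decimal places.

By inclusion–exclusion:
Individual areas: |A| = 15, |B| = 54, |C| = 99.
|A∩B| = 8.2778.
|A∩C| = 14.7222.
|B∩C|: x∈[7,10], y∈[1,7] → 3·6 = 18.
|A∩B∩C| = 8.
|A ∪ B ∪ C| = 168 − 41 + 8 = 135.00.

135.00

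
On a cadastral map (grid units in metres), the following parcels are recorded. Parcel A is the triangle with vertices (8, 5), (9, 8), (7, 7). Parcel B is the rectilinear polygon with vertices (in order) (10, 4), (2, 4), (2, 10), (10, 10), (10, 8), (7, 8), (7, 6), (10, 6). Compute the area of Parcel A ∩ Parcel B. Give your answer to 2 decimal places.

0.42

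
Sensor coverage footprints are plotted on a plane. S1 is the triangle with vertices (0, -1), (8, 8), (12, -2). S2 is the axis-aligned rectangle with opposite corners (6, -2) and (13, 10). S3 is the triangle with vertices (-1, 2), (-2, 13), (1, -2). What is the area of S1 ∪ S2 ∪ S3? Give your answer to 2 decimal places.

By inclusion–exclusion:
Individual areas: |S1| = 58, |S2| = 84, |S3| = 9.
|S1∩S2| = 36.25.
|S1∩S3| = 0.2201.
|S2∩S3| = 0.
|S1∩S2∩S3| = 0.
|S1 ∪ S2 ∪ S3| = 151 − 36.4701 + 0 = 114.53.

114.53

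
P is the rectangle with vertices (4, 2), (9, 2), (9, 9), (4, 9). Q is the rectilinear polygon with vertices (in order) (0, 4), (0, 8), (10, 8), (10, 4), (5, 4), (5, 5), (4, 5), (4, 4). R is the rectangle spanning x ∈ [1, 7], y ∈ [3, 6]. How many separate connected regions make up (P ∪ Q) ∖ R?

1

(P ∪ Q) ∖ R is a single connected region.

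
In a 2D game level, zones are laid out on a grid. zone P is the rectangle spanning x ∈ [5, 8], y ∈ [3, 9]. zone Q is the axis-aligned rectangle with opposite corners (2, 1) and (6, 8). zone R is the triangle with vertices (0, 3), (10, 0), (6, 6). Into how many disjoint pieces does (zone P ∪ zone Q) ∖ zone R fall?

2

(zone P ∪ zone Q) ∖ zone R splits into 2 disjoint pieces (area 22, area 3.2).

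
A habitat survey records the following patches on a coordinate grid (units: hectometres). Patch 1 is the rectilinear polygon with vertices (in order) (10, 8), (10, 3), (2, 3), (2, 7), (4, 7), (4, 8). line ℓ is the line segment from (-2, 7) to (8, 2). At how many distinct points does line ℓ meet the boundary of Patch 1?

2

The segment meets the boundary at (6,3), (2,5).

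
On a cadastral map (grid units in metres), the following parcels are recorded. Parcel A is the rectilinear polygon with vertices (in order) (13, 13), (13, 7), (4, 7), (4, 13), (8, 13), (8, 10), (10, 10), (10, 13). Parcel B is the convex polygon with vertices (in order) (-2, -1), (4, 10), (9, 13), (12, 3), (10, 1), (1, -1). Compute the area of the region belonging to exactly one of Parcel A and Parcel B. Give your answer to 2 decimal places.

|Parcel A| = 48, |Parcel B| = 107.5, |Parcel A∩Parcel B| = 23.85.
|Parcel A △ Parcel B| = |Parcel A| + |Parcel B| − 2·|Parcel A∩Parcel B| = 48 + 107.5 − 47.7 = 107.80.

107.80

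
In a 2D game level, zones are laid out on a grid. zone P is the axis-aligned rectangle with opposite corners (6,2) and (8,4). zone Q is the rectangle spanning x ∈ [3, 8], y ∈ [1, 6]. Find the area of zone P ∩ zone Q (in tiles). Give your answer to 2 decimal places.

4.00

|zone P∩zone Q|: x∈[6,8], y∈[2,4] → 2·2 = 4.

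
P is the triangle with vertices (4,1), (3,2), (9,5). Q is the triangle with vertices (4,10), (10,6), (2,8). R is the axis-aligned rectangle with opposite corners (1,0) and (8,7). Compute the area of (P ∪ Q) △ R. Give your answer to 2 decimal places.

|P ∪ Q| = 14.5.
|(P ∪ Q) ∩ R| = 4.85.
|(P ∪ Q) △ R| = 14.5 + 49 − 9.7 = 53.80.

53.80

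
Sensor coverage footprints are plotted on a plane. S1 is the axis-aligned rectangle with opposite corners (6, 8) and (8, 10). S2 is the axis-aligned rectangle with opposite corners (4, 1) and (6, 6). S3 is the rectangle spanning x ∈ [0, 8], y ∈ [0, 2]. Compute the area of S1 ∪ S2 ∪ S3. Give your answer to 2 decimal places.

By inclusion–exclusion:
Individual areas: |S1| = 4, |S2| = 10, |S3| = 16.
|S1∩S2| = 0 (no overlap).
|S1∩S3| = 0 (no overlap).
|S2∩S3|: x∈[4,6], y∈[1,2] → 2·1 = 2.
|S1∩S2∩S3| = 0.
|S1 ∪ S2 ∪ S3| = 30 − 2 + 0 = 28.00.

28.00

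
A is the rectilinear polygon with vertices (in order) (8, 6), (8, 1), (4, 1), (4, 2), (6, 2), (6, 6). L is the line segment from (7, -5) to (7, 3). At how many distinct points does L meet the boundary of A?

1

The segment meets the boundary at (7,1).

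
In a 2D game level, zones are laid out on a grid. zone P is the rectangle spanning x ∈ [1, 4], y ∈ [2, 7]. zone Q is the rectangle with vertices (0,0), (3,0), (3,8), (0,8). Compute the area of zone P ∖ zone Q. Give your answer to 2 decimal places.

|zone P∩zone Q|: x∈[1,3], y∈[2,7] → 2·5 = 10.
|zone P| = 15.
|zone P ∖ zone Q| = |zone P| − |zone P∩zone Q| = 15 − 10 = 5.00.

5.00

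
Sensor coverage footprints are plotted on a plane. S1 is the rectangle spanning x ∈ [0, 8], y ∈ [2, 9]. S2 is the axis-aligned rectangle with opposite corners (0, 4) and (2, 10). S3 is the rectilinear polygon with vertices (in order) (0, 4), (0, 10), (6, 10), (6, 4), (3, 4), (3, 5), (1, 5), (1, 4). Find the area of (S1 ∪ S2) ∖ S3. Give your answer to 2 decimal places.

|S1 ∪ S2| = 58.
|(S1 ∪ S2) ∩ S3| = 30.
|(S1 ∪ S2) ∖ S3| = 58 − 30 = 28.00.

28.00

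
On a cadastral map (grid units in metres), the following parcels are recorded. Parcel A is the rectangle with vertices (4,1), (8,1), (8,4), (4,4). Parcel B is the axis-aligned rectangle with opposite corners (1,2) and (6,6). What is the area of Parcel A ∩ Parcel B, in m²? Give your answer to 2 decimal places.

|Parcel A∩Parcel B|: x∈[4,6], y∈[2,4] → 2·2 = 4.

4.00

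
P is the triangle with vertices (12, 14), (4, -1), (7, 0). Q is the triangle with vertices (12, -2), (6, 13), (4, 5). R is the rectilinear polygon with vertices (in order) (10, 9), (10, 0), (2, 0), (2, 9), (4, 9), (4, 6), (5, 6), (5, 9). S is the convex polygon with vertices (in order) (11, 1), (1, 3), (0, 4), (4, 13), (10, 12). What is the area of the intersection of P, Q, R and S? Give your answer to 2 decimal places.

6.61

The intersection is the polygon with vertices (7.646,1.81), (6.182,3.091), (8.343,7.143), (8.981,5.547).
By the shoelace formula its area is 6.61.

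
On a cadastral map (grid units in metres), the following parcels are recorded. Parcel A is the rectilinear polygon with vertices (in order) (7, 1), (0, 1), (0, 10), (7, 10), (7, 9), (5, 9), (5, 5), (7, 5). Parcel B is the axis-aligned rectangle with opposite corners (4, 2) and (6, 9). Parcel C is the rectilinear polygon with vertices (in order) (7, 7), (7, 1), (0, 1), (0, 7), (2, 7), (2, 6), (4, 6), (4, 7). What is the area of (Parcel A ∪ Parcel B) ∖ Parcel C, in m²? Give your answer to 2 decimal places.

|Parcel A ∪ Parcel B| = 59.
|(Parcel A ∪ Parcel B) ∩ Parcel C| = 38.
|(Parcel A ∪ Parcel B) ∖ Parcel C| = 59 − 38 = 21.00.

21.00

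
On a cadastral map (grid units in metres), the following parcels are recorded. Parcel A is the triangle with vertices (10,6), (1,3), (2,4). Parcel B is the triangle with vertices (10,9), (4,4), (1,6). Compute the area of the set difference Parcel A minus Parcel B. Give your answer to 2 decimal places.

2.65

|Parcel A| = 3, |Parcel A∩Parcel B| = 0.3506.
|Parcel A ∖ Parcel B| = |Parcel A| − |Parcel A∩Parcel B| = 3 − 0.3506 = 2.65.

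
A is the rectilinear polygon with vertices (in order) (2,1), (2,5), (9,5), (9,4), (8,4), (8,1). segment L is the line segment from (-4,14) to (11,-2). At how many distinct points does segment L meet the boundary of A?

2

The segment meets the boundary at (8,1.2), (4.438,5).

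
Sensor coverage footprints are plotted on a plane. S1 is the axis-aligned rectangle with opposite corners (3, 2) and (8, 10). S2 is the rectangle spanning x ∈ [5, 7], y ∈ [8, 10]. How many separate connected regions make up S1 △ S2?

S1 △ S2 is a single connected region.

1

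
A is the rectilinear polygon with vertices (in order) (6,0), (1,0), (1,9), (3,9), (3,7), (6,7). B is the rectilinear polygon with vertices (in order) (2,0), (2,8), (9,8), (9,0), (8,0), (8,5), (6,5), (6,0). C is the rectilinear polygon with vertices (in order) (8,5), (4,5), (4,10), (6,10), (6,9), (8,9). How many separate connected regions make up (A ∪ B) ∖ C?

2

(A ∪ B) ∖ C splits into 2 disjoint pieces (area 36, area 8).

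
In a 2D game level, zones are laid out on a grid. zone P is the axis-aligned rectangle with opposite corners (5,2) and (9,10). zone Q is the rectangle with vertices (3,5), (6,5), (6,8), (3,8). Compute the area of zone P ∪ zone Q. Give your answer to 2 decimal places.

By inclusion–exclusion:
Individual areas: |zone P| = 32, |zone Q| = 9.
|zone P∩zone Q|: x∈[5,6], y∈[5,8] → 1·3 = 3.
|zone P ∪ zone Q| = 41 − 3 = 38.00.

38.00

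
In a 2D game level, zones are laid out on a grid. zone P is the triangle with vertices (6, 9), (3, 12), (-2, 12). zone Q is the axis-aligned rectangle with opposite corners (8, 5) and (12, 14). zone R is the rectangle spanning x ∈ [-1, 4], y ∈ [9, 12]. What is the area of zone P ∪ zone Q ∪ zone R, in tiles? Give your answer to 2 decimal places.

52.44

By inclusion–exclusion:
Individual areas: |zone P| = 7.5, |zone Q| = 36, |zone R| = 15.
|zone P∩zone Q| = 0.
|zone P∩zone R| = 6.0625.
|zone Q∩zone R| = 0 (no overlap).
|zone P∩zone Q∩zone R| = 0.
|zone P ∪ zone Q ∪ zone R| = 58.5 − 6.0625 + 0 = 52.44.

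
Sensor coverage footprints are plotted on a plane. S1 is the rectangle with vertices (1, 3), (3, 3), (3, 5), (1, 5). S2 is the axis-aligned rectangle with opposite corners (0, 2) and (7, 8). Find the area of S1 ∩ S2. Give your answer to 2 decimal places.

4.00

|S1∩S2|: x∈[1,3], y∈[3,5] → 2·2 = 4.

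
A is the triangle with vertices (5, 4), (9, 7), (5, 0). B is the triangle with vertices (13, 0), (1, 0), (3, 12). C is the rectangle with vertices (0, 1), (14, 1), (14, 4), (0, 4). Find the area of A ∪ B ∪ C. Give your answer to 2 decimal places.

By inclusion–exclusion:
Individual areas: |A| = 8, |B| = 72, |C| = 42.
|A∩B| = 7.5793.
|A∩C| = 4.2857.
|B∩C| = 28.5.
|A∩B∩C| = 4.2857.
|A ∪ B ∪ C| = 122 − 40.365 + 4.2857 = 85.92.

85.92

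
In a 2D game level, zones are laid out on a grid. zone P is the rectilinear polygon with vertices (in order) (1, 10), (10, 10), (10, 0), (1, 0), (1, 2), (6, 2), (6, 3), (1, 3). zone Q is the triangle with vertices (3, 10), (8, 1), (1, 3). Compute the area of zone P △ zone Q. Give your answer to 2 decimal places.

65.00

|zone P| = 85, |zone Q| = 26.5, |zone P∩zone Q| = 23.25.
|zone P △ zone Q| = |zone P| + |zone Q| − 2·|zone P∩zone Q| = 85 + 26.5 − 46.5 = 65.00.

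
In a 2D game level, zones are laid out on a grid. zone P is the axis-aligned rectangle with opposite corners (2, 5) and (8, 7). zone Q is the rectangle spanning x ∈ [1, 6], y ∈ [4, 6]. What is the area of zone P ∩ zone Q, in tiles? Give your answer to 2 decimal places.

|zone P∩zone Q|: x∈[2,6], y∈[5,6] → 4·1 = 4.

4.00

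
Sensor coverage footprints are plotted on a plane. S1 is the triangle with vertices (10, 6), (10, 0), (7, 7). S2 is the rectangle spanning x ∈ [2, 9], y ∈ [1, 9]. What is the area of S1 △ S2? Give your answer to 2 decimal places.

|S1| = 9, |S2| = 56, |S1∩S2| = 4.
|S1 △ S2| = |S1| + |S2| − 2·|S1∩S2| = 9 + 56 − 8 = 57.00.

57.00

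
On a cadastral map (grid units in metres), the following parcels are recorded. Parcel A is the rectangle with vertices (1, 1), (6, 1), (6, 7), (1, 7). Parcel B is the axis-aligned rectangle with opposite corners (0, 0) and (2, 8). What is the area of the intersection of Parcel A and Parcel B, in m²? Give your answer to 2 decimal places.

|Parcel A∩Parcel B|: x∈[1,2], y∈[1,7] → 1·6 = 6.

6.00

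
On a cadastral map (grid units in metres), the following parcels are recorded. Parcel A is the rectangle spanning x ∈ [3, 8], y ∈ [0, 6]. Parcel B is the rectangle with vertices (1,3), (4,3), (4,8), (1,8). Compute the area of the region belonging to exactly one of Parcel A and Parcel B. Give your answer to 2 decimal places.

39.00

|Parcel A∩Parcel B|: x∈[3,4], y∈[3,6] → 1·3 = 3.
|Parcel A △ Parcel B| = |Parcel A| + |Parcel B| − 2·|Parcel A∩Parcel B| = 30 + 15 − 6 = 39.00.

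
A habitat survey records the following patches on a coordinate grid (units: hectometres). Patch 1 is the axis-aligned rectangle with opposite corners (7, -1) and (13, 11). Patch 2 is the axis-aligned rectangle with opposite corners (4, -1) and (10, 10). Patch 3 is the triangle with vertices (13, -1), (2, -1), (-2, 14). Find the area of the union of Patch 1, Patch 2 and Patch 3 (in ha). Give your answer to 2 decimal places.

147.00

By inclusion–exclusion:
Individual areas: |Patch 1| = 72, |Patch 2| = 66, |Patch 3| = 82.5.
|Patch 1∩Patch 2|: x∈[7,10], y∈[-1,10] → 3·11 = 33.
|Patch 1∩Patch 3| = 18.
|Patch 2∩Patch 3| = 36.
|Patch 1∩Patch 2∩Patch 3| = 13.5.
|Patch 1 ∪ Patch 2 ∪ Patch 3| = 220.5 − 87 + 13.5 = 147.00.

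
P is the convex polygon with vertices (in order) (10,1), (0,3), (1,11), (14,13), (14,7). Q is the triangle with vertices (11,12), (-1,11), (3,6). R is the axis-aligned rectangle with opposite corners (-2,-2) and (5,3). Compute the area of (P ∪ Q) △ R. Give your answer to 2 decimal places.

|P ∪ Q| = 129.5258.
|(P ∪ Q) ∩ R| = 2.5.
|(P ∪ Q) △ R| = 129.5258 + 35 − 5 = 159.53.

159.53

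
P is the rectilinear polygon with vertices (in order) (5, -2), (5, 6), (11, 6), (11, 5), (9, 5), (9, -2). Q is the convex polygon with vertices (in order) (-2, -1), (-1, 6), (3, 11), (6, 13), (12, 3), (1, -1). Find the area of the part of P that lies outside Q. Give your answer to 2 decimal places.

13.23

|P| = 34, |P∩Q| = 20.7727.
|P ∖ Q| = |P| − |P∩Q| = 34 − 20.7727 = 13.23.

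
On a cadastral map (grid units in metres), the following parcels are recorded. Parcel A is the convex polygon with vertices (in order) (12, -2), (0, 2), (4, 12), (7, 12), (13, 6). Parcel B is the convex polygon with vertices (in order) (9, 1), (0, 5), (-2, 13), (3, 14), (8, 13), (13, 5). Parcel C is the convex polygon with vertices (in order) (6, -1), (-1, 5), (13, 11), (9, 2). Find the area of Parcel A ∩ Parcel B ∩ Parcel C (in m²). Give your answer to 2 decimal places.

47.22

The intersection is the polygon with vertices (11.333,7.667), (11.442,7.494), (9,2), (8.308,1.308), (1.019,4.547), (1.655,6.138), (9.5,9.5).
By the shoelace formula its area is 47.22.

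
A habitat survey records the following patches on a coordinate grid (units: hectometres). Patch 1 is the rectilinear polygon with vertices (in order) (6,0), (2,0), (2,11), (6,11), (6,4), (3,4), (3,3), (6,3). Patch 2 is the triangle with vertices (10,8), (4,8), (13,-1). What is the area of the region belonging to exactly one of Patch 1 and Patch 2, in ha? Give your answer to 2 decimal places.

64.00

|Patch 1| = 41, |Patch 2| = 27, |Patch 1∩Patch 2| = 2.
|Patch 1 △ Patch 2| = |Patch 1| + |Patch 2| − 2·|Patch 1∩Patch 2| = 41 + 27 − 4 = 64.00.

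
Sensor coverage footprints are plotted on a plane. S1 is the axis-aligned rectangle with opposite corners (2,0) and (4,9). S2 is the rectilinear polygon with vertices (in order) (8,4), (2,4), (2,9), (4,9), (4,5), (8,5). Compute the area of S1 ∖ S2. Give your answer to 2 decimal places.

8.00

|S1| = 18, |S1∩S2| = 10.
|S1 ∖ S2| = |S1| − |S1∩S2| = 18 − 10 = 8.00.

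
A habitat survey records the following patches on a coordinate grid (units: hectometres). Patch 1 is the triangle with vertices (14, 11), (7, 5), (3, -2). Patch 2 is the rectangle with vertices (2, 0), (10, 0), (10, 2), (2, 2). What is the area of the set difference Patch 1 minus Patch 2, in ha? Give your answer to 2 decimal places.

|Patch 1| = 12.5, |Patch 1∩Patch 2| = 1.6484.
|Patch 1 ∖ Patch 2| = |Patch 1| − |Patch 1∩Patch 2| = 12.5 − 1.6484 = 10.85.

10.85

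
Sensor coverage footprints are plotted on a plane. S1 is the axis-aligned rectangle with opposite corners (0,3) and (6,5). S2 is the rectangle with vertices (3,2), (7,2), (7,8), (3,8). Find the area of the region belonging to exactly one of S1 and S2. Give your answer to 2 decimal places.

|S1∩S2|: x∈[3,6], y∈[3,5] → 3·2 = 6.
|S1 △ S2| = |S1| + |S2| − 2·|S1∩S2| = 12 + 24 − 12 = 24.00.

24.00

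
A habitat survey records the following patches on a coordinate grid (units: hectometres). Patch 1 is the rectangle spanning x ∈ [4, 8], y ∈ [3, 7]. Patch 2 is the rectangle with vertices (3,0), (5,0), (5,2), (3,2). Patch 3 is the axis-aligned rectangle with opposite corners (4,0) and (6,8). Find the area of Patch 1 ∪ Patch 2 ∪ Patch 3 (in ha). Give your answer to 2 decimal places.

By inclusion–exclusion:
Individual areas: |Patch 1| = 16, |Patch 2| = 4, |Patch 3| = 16.
|Patch 1∩Patch 2| = 0 (no overlap).
|Patch 1∩Patch 3|: x∈[4,6], y∈[3,7] → 2·4 = 8.
|Patch 2∩Patch 3|: x∈[4,5], y∈[0,2] → 1·2 = 2.
|Patch 1∩Patch 2∩Patch 3| = 0.
|Patch 1 ∪ Patch 2 ∪ Patch 3| = 36 − 10 + 0 = 26.00.

26.00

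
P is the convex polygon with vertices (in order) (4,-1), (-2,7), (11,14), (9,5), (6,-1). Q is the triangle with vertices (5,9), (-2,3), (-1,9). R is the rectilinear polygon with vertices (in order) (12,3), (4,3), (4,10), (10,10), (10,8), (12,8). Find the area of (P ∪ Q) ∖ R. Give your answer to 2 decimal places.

63.49

|P ∪ Q| = 100.2403.
|(P ∪ Q) ∩ R| = 36.75.
|(P ∪ Q) ∖ R| = 100.2403 − 36.75 = 63.49.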